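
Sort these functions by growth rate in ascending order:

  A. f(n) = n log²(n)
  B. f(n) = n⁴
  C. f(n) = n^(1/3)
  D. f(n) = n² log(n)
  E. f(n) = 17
E < C < A < D < B

Comparing growth rates:
E = 17 is O(1)
C = n^(1/3) is O(n^(1/3))
A = n log²(n) is O(n log² n)
D = n² log(n) is O(n² log n)
B = n⁴ is O(n⁴)

Therefore, the order from slowest to fastest is: E < C < A < D < B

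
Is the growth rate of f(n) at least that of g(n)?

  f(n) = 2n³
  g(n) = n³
True

f(n) = 2n³ and g(n) = n³ are both O(n³).
Big-Ω permits equal growth rates (f ≥ c·g for some c > 0), so f(n) = Ω(g(n)) is true.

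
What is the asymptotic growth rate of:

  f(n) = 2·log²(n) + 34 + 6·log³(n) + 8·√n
Θ(√n)

Order the terms by growth rate: 34 ≺ 2·log²(n) ≺ 6·log³(n) ≺ 8·√n.
The fastest-growing term 8·√n dominates as n → ∞; dropping its constant factor gives Θ(√n).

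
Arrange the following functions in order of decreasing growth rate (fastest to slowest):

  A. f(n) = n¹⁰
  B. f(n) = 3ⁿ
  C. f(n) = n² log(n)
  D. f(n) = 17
B > A > C > D

Comparing growth rates:
B = 3ⁿ is O(3ⁿ)
A = n¹⁰ is O(n¹⁰)
C = n² log(n) is O(n² log n)
D = 17 is O(1)

Therefore, the order from fastest to slowest is: B > A > C > D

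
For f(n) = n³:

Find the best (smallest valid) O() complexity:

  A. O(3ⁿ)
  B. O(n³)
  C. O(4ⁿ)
B

f(n) = n³ is O(n³).
All listed options are valid Big-O bounds (upper bounds),
but O(n³) is the tightest (smallest valid bound).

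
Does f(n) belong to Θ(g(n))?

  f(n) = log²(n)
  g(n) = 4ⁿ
False

f(n) = log²(n) is O(log² n), and g(n) = 4ⁿ is O(4ⁿ).
Since they have different growth rates, f(n) = Θ(g(n)) is false.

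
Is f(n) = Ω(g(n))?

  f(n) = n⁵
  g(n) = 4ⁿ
False

f(n) = n⁵ is O(n⁵), and g(n) = 4ⁿ is O(4ⁿ).
Since O(n⁵) grows slower than O(4ⁿ), f(n) = Ω(g(n)) is false.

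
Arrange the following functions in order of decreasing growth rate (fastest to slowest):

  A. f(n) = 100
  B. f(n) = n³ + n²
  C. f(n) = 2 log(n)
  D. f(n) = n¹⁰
D > B > C > A

Comparing growth rates:
D = n¹⁰ is O(n¹⁰)
B = n³ + n² is O(n³)
C = 2 log(n) is O(log n)
A = 100 is O(1)

Therefore, the order from fastest to slowest is: D > B > C > A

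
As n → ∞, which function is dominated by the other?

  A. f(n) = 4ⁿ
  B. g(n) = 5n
B

f(n) = 4ⁿ is O(4ⁿ), while g(n) = 5n is O(n).
Since O(n) grows slower than O(4ⁿ), g(n) is dominated.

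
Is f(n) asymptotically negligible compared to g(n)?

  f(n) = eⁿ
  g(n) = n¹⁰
False

f(n) = eⁿ is O(eⁿ), and g(n) = n¹⁰ is O(n¹⁰).
Since O(eⁿ) grows faster than or equal to O(n¹⁰), f(n) = o(g(n)) is false.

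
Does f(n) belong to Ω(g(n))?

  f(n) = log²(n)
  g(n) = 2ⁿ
False

f(n) = log²(n) is O(log² n), and g(n) = 2ⁿ is O(2ⁿ).
Since O(log² n) grows slower than O(2ⁿ), f(n) = Ω(g(n)) is false.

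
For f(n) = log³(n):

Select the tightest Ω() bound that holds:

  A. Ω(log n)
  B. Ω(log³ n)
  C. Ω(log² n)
B

f(n) = log³(n) is Ω(log³ n).
All listed options are valid Big-Ω bounds (lower bounds),
but Ω(log³ n) is the tightest (largest valid bound).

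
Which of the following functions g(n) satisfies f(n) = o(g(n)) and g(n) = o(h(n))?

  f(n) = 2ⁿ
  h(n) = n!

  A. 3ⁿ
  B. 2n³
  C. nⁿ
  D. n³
A

We need g(n) with 2ⁿ = o(g(n)) and g(n) = o(n!), i.e. O(2ⁿ) ≺ g ≺ O(n!).
Check each option:
  A. 3ⁿ — O(3ⁿ) is strictly between O(2ⁿ) and O(n!) ✓
  B. 2n³ — O(n³) does not grow strictly faster than f(n)
  C. nⁿ — O(nⁿ) does not grow strictly slower than h(n)
  D. n³ — O(n³) does not grow strictly faster than f(n)

Only option A (3ⁿ) lies strictly between.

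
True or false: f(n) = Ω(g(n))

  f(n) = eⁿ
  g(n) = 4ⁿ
False

f(n) = eⁿ is O(eⁿ), and g(n) = 4ⁿ is O(4ⁿ).
Since O(eⁿ) grows slower than O(4ⁿ), f(n) = Ω(g(n)) is false.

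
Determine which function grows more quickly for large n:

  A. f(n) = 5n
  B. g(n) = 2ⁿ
B

f(n) = 5n is O(n), while g(n) = 2ⁿ is O(2ⁿ).
Since O(2ⁿ) grows faster than O(n), g(n) dominates.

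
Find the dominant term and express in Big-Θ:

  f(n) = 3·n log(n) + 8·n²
Θ(n²)

Order the terms by growth rate: 3·n log(n) ≺ 8·n².
The fastest-growing term 8·n² dominates as n → ∞; dropping its constant factor gives Θ(n²).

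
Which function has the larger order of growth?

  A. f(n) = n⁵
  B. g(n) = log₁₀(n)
A

f(n) = n⁵ is O(n⁵), while g(n) = log₁₀(n) is O(log n).
Since O(n⁵) grows faster than O(log n), f(n) dominates.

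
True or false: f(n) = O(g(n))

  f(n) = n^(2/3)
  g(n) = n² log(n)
True

f(n) = n^(2/3) is O(n^(2/3)), and g(n) = n² log(n) is O(n² log n).
Since O(n^(2/3)) ⊆ O(n² log n) (f grows no faster than g), f(n) = O(g(n)) is true.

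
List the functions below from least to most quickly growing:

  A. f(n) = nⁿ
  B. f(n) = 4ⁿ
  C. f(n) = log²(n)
C < B < A

Comparing growth rates:
C = log²(n) is O(log² n)
B = 4ⁿ is O(4ⁿ)
A = nⁿ is O(nⁿ)

Therefore, the order from slowest to fastest is: C < B < A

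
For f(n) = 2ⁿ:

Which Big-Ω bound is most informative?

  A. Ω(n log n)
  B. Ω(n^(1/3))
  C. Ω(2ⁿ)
C

f(n) = 2ⁿ is Ω(2ⁿ).
All listed options are valid Big-Ω bounds (lower bounds),
but Ω(2ⁿ) is the tightest (largest valid bound).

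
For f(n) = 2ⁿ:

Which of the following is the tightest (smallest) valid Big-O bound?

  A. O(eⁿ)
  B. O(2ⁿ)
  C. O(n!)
B

f(n) = 2ⁿ is O(2ⁿ).
All listed options are valid Big-O bounds (upper bounds),
but O(2ⁿ) is the tightest (smallest valid bound).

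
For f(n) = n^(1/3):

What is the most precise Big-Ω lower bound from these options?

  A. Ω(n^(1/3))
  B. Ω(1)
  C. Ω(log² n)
A

f(n) = n^(1/3) is Ω(n^(1/3)).
All listed options are valid Big-Ω bounds (lower bounds),
but Ω(n^(1/3)) is the tightest (largest valid bound).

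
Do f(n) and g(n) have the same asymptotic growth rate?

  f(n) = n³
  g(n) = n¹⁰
False

f(n) = n³ is O(n³), and g(n) = n¹⁰ is O(n¹⁰).
Since they have different growth rates, f(n) = Θ(g(n)) is false.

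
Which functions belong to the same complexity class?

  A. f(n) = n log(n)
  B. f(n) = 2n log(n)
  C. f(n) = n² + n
A and B

Examining each function:
  A. n log(n) is O(n log n)
  B. 2n log(n) is O(n log n)
  C. n² + n is O(n²)

Functions A and B both have the same complexity class.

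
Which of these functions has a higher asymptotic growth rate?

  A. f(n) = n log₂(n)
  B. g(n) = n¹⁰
B

f(n) = n log₂(n) is O(n log n), while g(n) = n¹⁰ is O(n¹⁰).
Since O(n¹⁰) grows faster than O(n log n), g(n) dominates.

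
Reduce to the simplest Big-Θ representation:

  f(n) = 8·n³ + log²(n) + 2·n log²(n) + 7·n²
Θ(n³)

Order the terms by growth rate: log²(n) ≺ 2·n log²(n) ≺ 7·n² ≺ 8·n³.
The fastest-growing term 8·n³ dominates as n → ∞; dropping its constant factor gives Θ(n³).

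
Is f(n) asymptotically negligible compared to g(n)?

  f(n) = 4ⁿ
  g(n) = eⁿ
False

f(n) = 4ⁿ is O(4ⁿ), and g(n) = eⁿ is O(eⁿ).
Since O(4ⁿ) grows faster than or equal to O(eⁿ), f(n) = o(g(n)) is false.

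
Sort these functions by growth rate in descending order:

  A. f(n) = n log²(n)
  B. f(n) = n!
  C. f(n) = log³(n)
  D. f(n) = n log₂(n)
B > A > D > C

Comparing growth rates:
B = n! is O(n!)
A = n log²(n) is O(n log² n)
D = n log₂(n) is O(n log n)
C = log³(n) is O(log³ n)

Therefore, the order from fastest to slowest is: B > A > D > C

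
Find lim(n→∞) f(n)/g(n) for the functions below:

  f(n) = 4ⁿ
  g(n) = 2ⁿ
∞

Since 4ⁿ (O(4ⁿ)) grows faster than 2ⁿ (O(2ⁿ)),
the ratio f(n)/g(n) → ∞ as n → ∞.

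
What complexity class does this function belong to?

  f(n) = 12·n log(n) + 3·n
O(n log n)

The dominant term in 12·n log(n) + 3·n is 12·n log(n), which is Θ(n log n).
Lower-order terms (3·n) are asymptotically negligible.
Constants are absorbed, so the tightest bound is O(n log n).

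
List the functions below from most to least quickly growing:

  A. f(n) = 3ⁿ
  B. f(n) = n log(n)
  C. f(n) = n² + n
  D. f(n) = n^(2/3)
A > C > B > D

Comparing growth rates:
A = 3ⁿ is O(3ⁿ)
C = n² + n is O(n²)
B = n log(n) is O(n log n)
D = n^(2/3) is O(n^(2/3))

Therefore, the order from fastest to slowest is: A > C > B > D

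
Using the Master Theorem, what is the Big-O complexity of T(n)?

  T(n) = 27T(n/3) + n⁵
Θ(n⁵)

Master Theorem: a = 27, b = 3, f(n) = n⁵.
Compute the critical exponent d = log₃(27) = 3.
Compare f(n) = Θ(n⁵) against n^d:
  k = 5 > d = 3, so f(n) = Ω(n^(d+ε)) — Case 3.
  Regularity: a·(n/b)^5/n^5 = a/b^5 = 27/243 < 1 ✓.
  The top-level work dominates: T(n) = Θ(f(n)) = Θ(n⁵).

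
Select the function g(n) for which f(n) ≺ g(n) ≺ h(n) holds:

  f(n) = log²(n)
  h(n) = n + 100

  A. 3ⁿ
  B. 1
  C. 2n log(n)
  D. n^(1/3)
D

We need g(n) with log²(n) = o(g(n)) and g(n) = o(n + 100), i.e. O(log² n) ≺ g ≺ O(n).
Check each option:
  A. 3ⁿ — O(3ⁿ) does not grow strictly slower than h(n)
  B. 1 — O(1) does not grow strictly faster than f(n)
  C. 2n log(n) — O(n log n) does not grow strictly slower than h(n)
  D. n^(1/3) — O(n^(1/3)) is strictly between O(log² n) and O(n) ✓

Only option D (n^(1/3)) lies strictly between.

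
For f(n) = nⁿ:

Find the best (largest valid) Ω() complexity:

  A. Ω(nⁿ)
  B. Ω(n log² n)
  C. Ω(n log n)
A

f(n) = nⁿ is Ω(nⁿ).
All listed options are valid Big-Ω bounds (lower bounds),
but Ω(nⁿ) is the tightest (largest valid bound).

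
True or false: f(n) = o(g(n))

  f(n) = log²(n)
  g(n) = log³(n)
True

f(n) = log²(n) is O(log² n), and g(n) = log³(n) is O(log³ n).
Since O(log² n) grows strictly slower than O(log³ n), f(n) = o(g(n)) is true.
This means lim(n→∞) f(n)/g(n) = 0.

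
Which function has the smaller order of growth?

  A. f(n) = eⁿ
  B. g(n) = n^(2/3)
B

f(n) = eⁿ is O(eⁿ), while g(n) = n^(2/3) is O(n^(2/3)).
Since O(n^(2/3)) grows slower than O(eⁿ), g(n) is dominated.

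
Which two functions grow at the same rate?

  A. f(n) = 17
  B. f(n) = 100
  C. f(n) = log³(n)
A and B

Examining each function:
  A. 17 is O(1)
  B. 100 is O(1)
  C. log³(n) is O(log³ n)

Functions A and B both have the same complexity class.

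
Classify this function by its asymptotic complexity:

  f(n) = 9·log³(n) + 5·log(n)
O(log³ n)

The dominant term in 9·log³(n) + 5·log(n) is 9·log³(n), which is Θ(log³ n).
Lower-order terms (5·log(n)) are asymptotically negligible.
Constants are absorbed, so the tightest bound is O(log³ n).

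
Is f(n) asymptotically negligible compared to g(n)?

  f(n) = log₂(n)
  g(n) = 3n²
True

f(n) = log₂(n) is O(log n), and g(n) = 3n² is O(n²).
Since O(log n) grows strictly slower than O(n²), f(n) = o(g(n)) is true.
This means lim(n→∞) f(n)/g(n) = 0.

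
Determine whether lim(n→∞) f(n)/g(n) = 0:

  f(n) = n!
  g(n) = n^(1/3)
False

f(n) = n! is O(n!), and g(n) = n^(1/3) is O(n^(1/3)).
Since O(n!) grows faster than or equal to O(n^(1/3)), f(n) = o(g(n)) is false.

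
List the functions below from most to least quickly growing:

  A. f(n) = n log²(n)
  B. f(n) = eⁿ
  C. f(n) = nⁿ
C > B > A

Comparing growth rates:
C = nⁿ is O(nⁿ)
B = eⁿ is O(eⁿ)
A = n log²(n) is O(n log² n)

Therefore, the order from fastest to slowest is: C > B > A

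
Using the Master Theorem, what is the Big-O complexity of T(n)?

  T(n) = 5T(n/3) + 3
Θ(n^log₃(5))

Master Theorem: a = 5, b = 3, f(n) = 3.
Compute the critical exponent d = log₃(5) = 1.465.
Compare f(n) = Θ(1) against n^d:
  k = 0 < d = 1.465, so f(n) = O(n^(d-ε)) — Case 1.
  The recursion cost dominates: T(n) = Θ(n^d) = Θ(n^log₃(5)).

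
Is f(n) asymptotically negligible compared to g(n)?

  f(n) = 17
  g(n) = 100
False

f(n) = 17 is O(1), and g(n) = 100 is O(1).
Since they have the same growth rate, f(n) = o(g(n)) is false.
(f = o(g) requires f to grow strictly slower, not equal.)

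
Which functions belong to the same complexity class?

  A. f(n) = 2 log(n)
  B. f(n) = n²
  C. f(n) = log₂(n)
A and C

Examining each function:
  A. 2 log(n) is O(log n)
  B. n² is O(n²)
  C. log₂(n) is O(log n)

Functions A and C both have the same complexity class.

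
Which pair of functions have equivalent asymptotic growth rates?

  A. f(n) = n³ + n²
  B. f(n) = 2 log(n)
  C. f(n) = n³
A and C

Examining each function:
  A. n³ + n² is O(n³)
  B. 2 log(n) is O(log n)
  C. n³ is O(n³)

Functions A and C both have the same complexity class.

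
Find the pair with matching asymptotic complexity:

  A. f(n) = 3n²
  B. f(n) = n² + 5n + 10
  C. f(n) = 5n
A and B

Examining each function:
  A. 3n² is O(n²)
  B. n² + 5n + 10 is O(n²)
  C. 5n is O(n)

Functions A and B both have the same complexity class.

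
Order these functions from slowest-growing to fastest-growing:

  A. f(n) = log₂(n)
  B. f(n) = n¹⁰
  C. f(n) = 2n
A < C < B

Comparing growth rates:
A = log₂(n) is O(log n)
C = 2n is O(n)
B = n¹⁰ is O(n¹⁰)

Therefore, the order from slowest to fastest is: A < C < B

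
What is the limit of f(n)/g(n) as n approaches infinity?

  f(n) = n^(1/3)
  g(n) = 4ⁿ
0

Since n^(1/3) (O(n^(1/3))) grows slower than 4ⁿ (O(4ⁿ)),
the ratio f(n)/g(n) → 0 as n → ∞.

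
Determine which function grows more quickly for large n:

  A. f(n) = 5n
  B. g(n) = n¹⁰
B

f(n) = 5n is O(n), while g(n) = n¹⁰ is O(n¹⁰).
Since O(n¹⁰) grows faster than O(n), g(n) dominates.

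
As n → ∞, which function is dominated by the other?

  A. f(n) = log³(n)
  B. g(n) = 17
B

f(n) = log³(n) is O(log³ n), while g(n) = 17 is O(1).
Since O(1) grows slower than O(log³ n), g(n) is dominated.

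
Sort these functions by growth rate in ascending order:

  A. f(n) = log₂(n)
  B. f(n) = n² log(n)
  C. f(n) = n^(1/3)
A < C < B

Comparing growth rates:
A = log₂(n) is O(log n)
C = n^(1/3) is O(n^(1/3))
B = n² log(n) is O(n² log n)

Therefore, the order from slowest to fastest is: A < C < B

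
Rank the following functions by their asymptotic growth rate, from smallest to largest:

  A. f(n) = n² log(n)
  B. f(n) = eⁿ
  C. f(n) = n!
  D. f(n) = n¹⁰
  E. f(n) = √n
E < A < D < B < C

Comparing growth rates:
E = √n is O(√n)
A = n² log(n) is O(n² log n)
D = n¹⁰ is O(n¹⁰)
B = eⁿ is O(eⁿ)
C = n! is O(n!)

Therefore, the order from slowest to fastest is: E < A < D < B < C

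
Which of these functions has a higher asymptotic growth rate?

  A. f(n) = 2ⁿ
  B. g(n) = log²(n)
A

f(n) = 2ⁿ is O(2ⁿ), while g(n) = log²(n) is O(log² n).
Since O(2ⁿ) grows faster than O(log² n), f(n) dominates.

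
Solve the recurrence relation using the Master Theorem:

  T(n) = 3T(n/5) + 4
Θ(n^log₅(3))

Master Theorem: a = 3, b = 5, f(n) = 4.
Compute the critical exponent d = log₅(3) = 0.683.
Compare f(n) = Θ(1) against n^d:
  k = 0 < d = 0.683, so f(n) = O(n^(d-ε)) — Case 1.
  The recursion cost dominates: T(n) = Θ(n^d) = Θ(n^log₅(3)).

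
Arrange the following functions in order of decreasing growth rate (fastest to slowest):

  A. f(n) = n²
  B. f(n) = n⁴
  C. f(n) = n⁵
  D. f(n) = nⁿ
D > C > B > A

Comparing growth rates:
D = nⁿ is O(nⁿ)
C = n⁵ is O(n⁵)
B = n⁴ is O(n⁴)
A = n² is O(n²)

Therefore, the order from fastest to slowest is: D > C > B > A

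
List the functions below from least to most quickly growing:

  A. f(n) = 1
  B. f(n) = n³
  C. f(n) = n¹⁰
A < B < C

Comparing growth rates:
A = 1 is O(1)
B = n³ is O(n³)
C = n¹⁰ is O(n¹⁰)

Therefore, the order from slowest to fastest is: A < B < C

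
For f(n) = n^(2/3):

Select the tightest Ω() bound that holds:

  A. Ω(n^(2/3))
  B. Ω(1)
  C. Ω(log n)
A

f(n) = n^(2/3) is Ω(n^(2/3)).
All listed options are valid Big-Ω bounds (lower bounds),
but Ω(n^(2/3)) is the tightest (largest valid bound).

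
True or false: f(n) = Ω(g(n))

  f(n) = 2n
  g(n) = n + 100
True

f(n) = 2n and g(n) = n + 100 are both O(n).
Big-Ω permits equal growth rates (f ≥ c·g for some c > 0), so f(n) = Ω(g(n)) is true.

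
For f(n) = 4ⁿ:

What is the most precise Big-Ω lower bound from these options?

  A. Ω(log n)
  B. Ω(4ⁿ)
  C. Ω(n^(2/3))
B

f(n) = 4ⁿ is Ω(4ⁿ).
All listed options are valid Big-Ω bounds (lower bounds),
but Ω(4ⁿ) is the tightest (largest valid bound).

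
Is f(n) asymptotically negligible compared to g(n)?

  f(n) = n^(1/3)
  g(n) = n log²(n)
True

f(n) = n^(1/3) is O(n^(1/3)), and g(n) = n log²(n) is O(n log² n).
Since O(n^(1/3)) grows strictly slower than O(n log² n), f(n) = o(g(n)) is true.
This means lim(n→∞) f(n)/g(n) = 0.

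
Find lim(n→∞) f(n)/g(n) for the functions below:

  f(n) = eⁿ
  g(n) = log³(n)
∞

Since eⁿ (O(eⁿ)) grows faster than log³(n) (O(log³ n)),
the ratio f(n)/g(n) → ∞ as n → ∞.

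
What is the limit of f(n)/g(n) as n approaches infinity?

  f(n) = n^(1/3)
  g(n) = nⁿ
0

Since n^(1/3) (O(n^(1/3))) grows slower than nⁿ (O(nⁿ)),
the ratio f(n)/g(n) → 0 as n → ∞.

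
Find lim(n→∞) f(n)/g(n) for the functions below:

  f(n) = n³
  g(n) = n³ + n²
1

Since n³ and n³ + n² have the same growth rate (O(n³)),
the ratio converges to a constant: 1.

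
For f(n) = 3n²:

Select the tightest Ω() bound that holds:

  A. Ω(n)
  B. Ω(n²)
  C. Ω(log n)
B

f(n) = 3n² is Ω(n²).
All listed options are valid Big-Ω bounds (lower bounds),
but Ω(n²) is the tightest (largest valid bound).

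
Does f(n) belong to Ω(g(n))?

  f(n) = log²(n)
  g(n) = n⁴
False

f(n) = log²(n) is O(log² n), and g(n) = n⁴ is O(n⁴).
Since O(log² n) grows slower than O(n⁴), f(n) = Ω(g(n)) is false.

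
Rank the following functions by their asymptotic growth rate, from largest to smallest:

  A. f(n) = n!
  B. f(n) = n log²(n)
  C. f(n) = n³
A > C > B

Comparing growth rates:
A = n! is O(n!)
C = n³ is O(n³)
B = n log²(n) is O(n log² n)

Therefore, the order from fastest to slowest is: A > C > B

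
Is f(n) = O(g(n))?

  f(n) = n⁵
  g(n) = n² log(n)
False

f(n) = n⁵ is O(n⁵), and g(n) = n² log(n) is O(n² log n).
Since O(n⁵) grows faster than O(n² log n), f(n) = O(g(n)) is false.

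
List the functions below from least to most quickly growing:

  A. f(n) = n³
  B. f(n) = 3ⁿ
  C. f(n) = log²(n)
C < A < B

Comparing growth rates:
C = log²(n) is O(log² n)
A = n³ is O(n³)
B = 3ⁿ is O(3ⁿ)

Therefore, the order from slowest to fastest is: C < A < B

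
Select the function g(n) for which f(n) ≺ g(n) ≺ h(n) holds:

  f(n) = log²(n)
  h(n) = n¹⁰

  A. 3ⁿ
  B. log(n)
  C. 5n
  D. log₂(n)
C

We need g(n) with log²(n) = o(g(n)) and g(n) = o(n¹⁰), i.e. O(log² n) ≺ g ≺ O(n¹⁰).
Check each option:
  A. 3ⁿ — O(3ⁿ) does not grow strictly slower than h(n)
  B. log(n) — O(log n) does not grow strictly faster than f(n)
  C. 5n — O(n) is strictly between O(log² n) and O(n¹⁰) ✓
  D. log₂(n) — O(log n) does not grow strictly faster than f(n)

Only option C (5n) lies strictly between.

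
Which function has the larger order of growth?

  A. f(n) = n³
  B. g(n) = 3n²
A

f(n) = n³ is O(n³), while g(n) = 3n² is O(n²).
Since O(n³) grows faster than O(n²), f(n) dominates.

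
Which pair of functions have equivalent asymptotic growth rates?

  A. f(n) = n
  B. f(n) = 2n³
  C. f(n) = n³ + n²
B and C

Examining each function:
  A. n is O(n)
  B. 2n³ is O(n³)
  C. n³ + n² is O(n³)

Functions B and C both have the same complexity class.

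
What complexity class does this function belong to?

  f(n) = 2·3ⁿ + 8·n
O(3ⁿ)

The dominant term in 2·3ⁿ + 8·n is 2·3ⁿ, which is Θ(3ⁿ).
Lower-order terms (8·n) are asymptotically negligible.
Constants are absorbed, so the tightest bound is O(3ⁿ).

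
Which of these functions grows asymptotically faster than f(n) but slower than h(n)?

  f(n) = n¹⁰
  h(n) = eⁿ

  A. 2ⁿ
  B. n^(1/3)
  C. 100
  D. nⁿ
A

We need g(n) with n¹⁰ = o(g(n)) and g(n) = o(eⁿ), i.e. O(n¹⁰) ≺ g ≺ O(eⁿ).
Check each option:
  A. 2ⁿ — O(2ⁿ) is strictly between O(n¹⁰) and O(eⁿ) ✓
  B. n^(1/3) — O(n^(1/3)) does not grow strictly faster than f(n)
  C. 100 — O(1) does not grow strictly faster than f(n)
  D. nⁿ — O(nⁿ) does not grow strictly slower than h(n)

Only option A (2ⁿ) lies strictly between.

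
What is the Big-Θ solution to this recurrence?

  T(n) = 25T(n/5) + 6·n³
Θ(n³)

Master Theorem: a = 25, b = 5, f(n) = 6·n³.
Compute the critical exponent d = log₅(25) = 2.
Compare f(n) = Θ(n³) against n^d:
  k = 3 > d = 2, so f(n) = Ω(n^(d+ε)) — Case 3.
  Regularity: a·(n/b)^3/n^3 = a/b^3 = 25/125 < 1 ✓.
  The top-level work dominates: T(n) = Θ(f(n)) = Θ(n³).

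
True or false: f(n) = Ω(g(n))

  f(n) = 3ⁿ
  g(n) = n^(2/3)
True

f(n) = 3ⁿ is O(3ⁿ), and g(n) = n^(2/3) is O(n^(2/3)).
Since O(3ⁿ) grows at least as fast as O(n^(2/3)), f(n) = Ω(g(n)) is true.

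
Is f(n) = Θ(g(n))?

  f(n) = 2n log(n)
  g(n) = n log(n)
True

f(n) = 2n log(n) and g(n) = n log(n) are both O(n log n).
Since they have the same asymptotic growth rate, f(n) = Θ(g(n)) is true.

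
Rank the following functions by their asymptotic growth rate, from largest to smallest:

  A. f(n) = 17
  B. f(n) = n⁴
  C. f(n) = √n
B > C > A

Comparing growth rates:
B = n⁴ is O(n⁴)
C = √n is O(√n)
A = 17 is O(1)

Therefore, the order from fastest to slowest is: B > C > A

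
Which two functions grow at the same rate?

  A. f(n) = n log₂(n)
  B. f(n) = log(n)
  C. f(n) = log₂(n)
B and C

Examining each function:
  A. n log₂(n) is O(n log n)
  B. log(n) is O(log n)
  C. log₂(n) is O(log n)

Functions B and C both have the same complexity class.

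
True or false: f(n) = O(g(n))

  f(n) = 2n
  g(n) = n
True

f(n) = 2n and g(n) = n are both O(n).
Big-O permits equal growth rates (f ≤ c·g for some c), so f(n) = O(g(n)) is true.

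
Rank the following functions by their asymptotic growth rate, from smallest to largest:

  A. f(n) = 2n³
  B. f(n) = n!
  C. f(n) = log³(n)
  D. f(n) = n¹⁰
C < A < D < B

Comparing growth rates:
C = log³(n) is O(log³ n)
A = 2n³ is O(n³)
D = n¹⁰ is O(n¹⁰)
B = n! is O(n!)

Therefore, the order from slowest to fastest is: C < A < D < B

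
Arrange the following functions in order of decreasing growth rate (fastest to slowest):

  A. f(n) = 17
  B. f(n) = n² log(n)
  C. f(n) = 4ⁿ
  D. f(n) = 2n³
C > D > B > A

Comparing growth rates:
C = 4ⁿ is O(4ⁿ)
D = 2n³ is O(n³)
B = n² log(n) is O(n² log n)
A = 17 is O(1)

Therefore, the order from fastest to slowest is: C > D > B > A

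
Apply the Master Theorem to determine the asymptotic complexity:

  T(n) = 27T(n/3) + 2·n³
Θ(n³ log n)

Master Theorem: a = 27, b = 3, f(n) = 2·n³.
Compute the critical exponent d = log₃(27) = 3.
Compare f(n) = Θ(n³) against n^d:
  k = 3 = d, so f(n) = Θ(n^d) — Case 2.
  Work is balanced across levels: T(n) = Θ(n^d log n) = Θ(n³ log n).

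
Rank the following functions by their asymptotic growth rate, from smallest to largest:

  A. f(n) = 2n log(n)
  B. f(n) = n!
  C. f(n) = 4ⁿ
A < C < B

Comparing growth rates:
A = 2n log(n) is O(n log n)
C = 4ⁿ is O(4ⁿ)
B = n! is O(n!)

Therefore, the order from slowest to fastest is: A < C < B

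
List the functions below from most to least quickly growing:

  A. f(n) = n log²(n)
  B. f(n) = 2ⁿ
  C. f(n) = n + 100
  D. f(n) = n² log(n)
B > D > A > C

Comparing growth rates:
B = 2ⁿ is O(2ⁿ)
D = n² log(n) is O(n² log n)
A = n log²(n) is O(n log² n)
C = n + 100 is O(n)

Therefore, the order from fastest to slowest is: B > D > A > C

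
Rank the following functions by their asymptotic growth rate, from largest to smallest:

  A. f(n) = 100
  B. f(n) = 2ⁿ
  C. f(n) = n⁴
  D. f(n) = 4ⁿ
D > B > C > A

Comparing growth rates:
D = 4ⁿ is O(4ⁿ)
B = 2ⁿ is O(2ⁿ)
C = n⁴ is O(n⁴)
A = 100 is O(1)

Therefore, the order from fastest to slowest is: D > B > C > A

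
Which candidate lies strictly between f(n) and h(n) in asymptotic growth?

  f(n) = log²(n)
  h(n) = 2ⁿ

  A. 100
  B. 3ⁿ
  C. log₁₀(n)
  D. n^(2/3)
D

We need g(n) with log²(n) = o(g(n)) and g(n) = o(2ⁿ), i.e. O(log² n) ≺ g ≺ O(2ⁿ).
Check each option:
  A. 100 — O(1) does not grow strictly faster than f(n)
  B. 3ⁿ — O(3ⁿ) does not grow strictly slower than h(n)
  C. log₁₀(n) — O(log n) does not grow strictly faster than f(n)
  D. n^(2/3) — O(n^(2/3)) is strictly between O(log² n) and O(2ⁿ) ✓

Only option D (n^(2/3)) lies strictly between.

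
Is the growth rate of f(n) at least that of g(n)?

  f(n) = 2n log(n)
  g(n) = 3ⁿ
False

f(n) = 2n log(n) is O(n log n), and g(n) = 3ⁿ is O(3ⁿ).
Since O(n log n) grows slower than O(3ⁿ), f(n) = Ω(g(n)) is false.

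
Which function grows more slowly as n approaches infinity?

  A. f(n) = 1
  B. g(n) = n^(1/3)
A

f(n) = 1 is O(1), while g(n) = n^(1/3) is O(n^(1/3)).
Since O(1) grows slower than O(n^(1/3)), f(n) is dominated.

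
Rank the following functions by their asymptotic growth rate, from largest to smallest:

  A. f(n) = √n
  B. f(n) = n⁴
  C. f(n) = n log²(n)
B > C > A

Comparing growth rates:
B = n⁴ is O(n⁴)
C = n log²(n) is O(n log² n)
A = √n is O(√n)

Therefore, the order from fastest to slowest is: B > C > A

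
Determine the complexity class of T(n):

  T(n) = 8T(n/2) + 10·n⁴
Θ(n⁴)

Master Theorem: a = 8, b = 2, f(n) = 10·n⁴.
Compute the critical exponent d = log₂(8) = 3.
Compare f(n) = Θ(n⁴) against n^d:
  k = 4 > d = 3, so f(n) = Ω(n^(d+ε)) — Case 3.
  Regularity: a·(n/b)^4/n^4 = a/b^4 = 8/16 < 1 ✓.
  The top-level work dominates: T(n) = Θ(f(n)) = Θ(n⁴).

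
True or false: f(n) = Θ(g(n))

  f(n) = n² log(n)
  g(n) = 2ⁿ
False

f(n) = n² log(n) is O(n² log n), and g(n) = 2ⁿ is O(2ⁿ).
Since they have different growth rates, f(n) = Θ(g(n)) is false.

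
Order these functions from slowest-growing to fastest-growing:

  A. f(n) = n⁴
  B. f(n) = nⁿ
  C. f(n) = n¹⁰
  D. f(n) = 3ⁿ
A < C < D < B

Comparing growth rates:
A = n⁴ is O(n⁴)
C = n¹⁰ is O(n¹⁰)
D = 3ⁿ is O(3ⁿ)
B = nⁿ is O(nⁿ)

Therefore, the order from slowest to fastest is: A < C < D < B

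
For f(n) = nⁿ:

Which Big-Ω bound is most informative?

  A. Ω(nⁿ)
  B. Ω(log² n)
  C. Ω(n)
A

f(n) = nⁿ is Ω(nⁿ).
All listed options are valid Big-Ω bounds (lower bounds),
but Ω(nⁿ) is the tightest (largest valid bound).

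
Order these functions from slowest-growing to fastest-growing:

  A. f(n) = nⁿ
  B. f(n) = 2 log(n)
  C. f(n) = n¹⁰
B < C < A

Comparing growth rates:
B = 2 log(n) is O(log n)
C = n¹⁰ is O(n¹⁰)
A = nⁿ is O(nⁿ)

Therefore, the order from slowest to fastest is: B < C < A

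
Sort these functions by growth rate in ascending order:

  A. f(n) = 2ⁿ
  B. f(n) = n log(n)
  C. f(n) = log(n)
C < B < A

Comparing growth rates:
C = log(n) is O(log n)
B = n log(n) is O(n log n)
A = 2ⁿ is O(2ⁿ)

Therefore, the order from slowest to fastest is: C < B < A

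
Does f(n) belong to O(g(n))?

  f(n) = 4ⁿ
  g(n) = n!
True

f(n) = 4ⁿ is O(4ⁿ), and g(n) = n! is O(n!).
Since O(4ⁿ) ⊆ O(n!) (f grows no faster than g), f(n) = O(g(n)) is true.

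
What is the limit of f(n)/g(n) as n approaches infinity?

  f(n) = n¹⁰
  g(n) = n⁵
∞

Since n¹⁰ (O(n¹⁰)) grows faster than n⁵ (O(n⁵)),
the ratio f(n)/g(n) → ∞ as n → ∞.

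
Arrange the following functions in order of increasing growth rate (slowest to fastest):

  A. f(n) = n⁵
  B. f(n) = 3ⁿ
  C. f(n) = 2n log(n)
C < A < B

Comparing growth rates:
C = 2n log(n) is O(n log n)
A = n⁵ is O(n⁵)
B = 3ⁿ is O(3ⁿ)

Therefore, the order from slowest to fastest is: C < A < B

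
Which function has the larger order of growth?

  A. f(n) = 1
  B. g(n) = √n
B

f(n) = 1 is O(1), while g(n) = √n is O(√n).
Since O(√n) grows faster than O(1), g(n) dominates.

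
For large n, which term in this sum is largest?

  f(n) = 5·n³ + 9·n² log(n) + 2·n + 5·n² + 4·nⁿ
4·nⁿ

Looking at each term:
  - 5·n³ is O(n³)
  - 9·n² log(n) is O(n² log n)
  - 2·n is O(n)
  - 5·n² is O(n²)
  - 4·nⁿ is O(nⁿ)

The term 4·nⁿ (O(nⁿ)) grows fastest and dominates all others.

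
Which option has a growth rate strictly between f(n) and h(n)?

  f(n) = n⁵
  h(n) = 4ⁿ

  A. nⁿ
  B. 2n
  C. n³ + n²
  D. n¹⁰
D

We need g(n) with n⁵ = o(g(n)) and g(n) = o(4ⁿ), i.e. O(n⁵) ≺ g ≺ O(4ⁿ).
Check each option:
  A. nⁿ — O(nⁿ) does not grow strictly slower than h(n)
  B. 2n — O(n) does not grow strictly faster than f(n)
  C. n³ + n² — O(n³) does not grow strictly faster than f(n)
  D. n¹⁰ — O(n¹⁰) is strictly between O(n⁵) and O(4ⁿ) ✓

Only option D (n¹⁰) lies strictly between.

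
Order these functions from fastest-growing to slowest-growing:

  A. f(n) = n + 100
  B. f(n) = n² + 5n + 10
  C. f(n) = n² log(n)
C > B > A

Comparing growth rates:
C = n² log(n) is O(n² log n)
B = n² + 5n + 10 is O(n²)
A = n + 100 is O(n)

Therefore, the order from fastest to slowest is: C > B > A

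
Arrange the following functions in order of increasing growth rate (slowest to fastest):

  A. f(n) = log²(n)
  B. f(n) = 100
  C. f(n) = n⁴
B < A < C

Comparing growth rates:
B = 100 is O(1)
A = log²(n) is O(log² n)
C = n⁴ is O(n⁴)

Therefore, the order from slowest to fastest is: B < A < C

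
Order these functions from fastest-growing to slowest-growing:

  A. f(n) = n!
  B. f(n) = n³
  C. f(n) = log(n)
A > B > C

Comparing growth rates:
A = n! is O(n!)
B = n³ is O(n³)
C = log(n) is O(log n)

Therefore, the order from fastest to slowest is: A > B > C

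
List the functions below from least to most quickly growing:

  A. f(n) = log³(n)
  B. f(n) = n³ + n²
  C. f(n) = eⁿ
A < B < C

Comparing growth rates:
A = log³(n) is O(log³ n)
B = n³ + n² is O(n³)
C = eⁿ is O(eⁿ)

Therefore, the order from slowest to fastest is: A < B < C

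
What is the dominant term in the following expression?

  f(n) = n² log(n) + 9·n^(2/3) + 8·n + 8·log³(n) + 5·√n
n² log(n)

Looking at each term:
  - n² log(n) is O(n² log n)
  - 9·n^(2/3) is O(n^(2/3))
  - 8·n is O(n)
  - 8·log³(n) is O(log³ n)
  - 5·√n is O(√n)

The term n² log(n) (O(n² log n)) grows fastest and dominates all others.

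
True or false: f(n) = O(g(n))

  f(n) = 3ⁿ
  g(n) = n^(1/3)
False

f(n) = 3ⁿ is O(3ⁿ), and g(n) = n^(1/3) is O(n^(1/3)).
Since O(3ⁿ) grows faster than O(n^(1/3)), f(n) = O(g(n)) is false.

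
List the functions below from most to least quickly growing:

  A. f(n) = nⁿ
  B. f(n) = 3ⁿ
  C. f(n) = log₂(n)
A > B > C

Comparing growth rates:
A = nⁿ is O(nⁿ)
B = 3ⁿ is O(3ⁿ)
C = log₂(n) is O(log n)

Therefore, the order from fastest to slowest is: A > B > C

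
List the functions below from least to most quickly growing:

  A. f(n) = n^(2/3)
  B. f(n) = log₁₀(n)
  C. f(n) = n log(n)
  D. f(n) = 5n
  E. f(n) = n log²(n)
B < A < D < C < E

Comparing growth rates:
B = log₁₀(n) is O(log n)
A = n^(2/3) is O(n^(2/3))
D = 5n is O(n)
C = n log(n) is O(n log n)
E = n log²(n) is O(n log² n)

Therefore, the order from slowest to fastest is: B < A < D < C < E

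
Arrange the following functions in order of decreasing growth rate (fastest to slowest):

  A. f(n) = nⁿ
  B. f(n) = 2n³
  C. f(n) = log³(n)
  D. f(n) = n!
A > D > B > C

Comparing growth rates:
A = nⁿ is O(nⁿ)
D = n! is O(n!)
B = 2n³ is O(n³)
C = log³(n) is O(log³ n)

Therefore, the order from fastest to slowest is: A > D > B > C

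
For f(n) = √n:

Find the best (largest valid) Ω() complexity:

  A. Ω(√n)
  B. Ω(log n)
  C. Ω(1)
A

f(n) = √n is Ω(√n).
All listed options are valid Big-Ω bounds (lower bounds),
but Ω(√n) is the tightest (largest valid bound).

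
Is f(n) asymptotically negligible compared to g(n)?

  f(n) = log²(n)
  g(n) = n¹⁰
True

f(n) = log²(n) is O(log² n), and g(n) = n¹⁰ is O(n¹⁰).
Since O(log² n) grows strictly slower than O(n¹⁰), f(n) = o(g(n)) is true.
This means lim(n→∞) f(n)/g(n) = 0.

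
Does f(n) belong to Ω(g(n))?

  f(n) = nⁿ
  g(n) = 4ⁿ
True

f(n) = nⁿ is O(nⁿ), and g(n) = 4ⁿ is O(4ⁿ).
Since O(nⁿ) grows at least as fast as O(4ⁿ), f(n) = Ω(g(n)) is true.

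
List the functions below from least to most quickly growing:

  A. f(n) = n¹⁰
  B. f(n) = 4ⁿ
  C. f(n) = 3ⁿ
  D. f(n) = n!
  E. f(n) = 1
E < A < C < B < D

Comparing growth rates:
E = 1 is O(1)
A = n¹⁰ is O(n¹⁰)
C = 3ⁿ is O(3ⁿ)
B = 4ⁿ is O(4ⁿ)
D = n! is O(n!)

Therefore, the order from slowest to fastest is: E < A < C < B < D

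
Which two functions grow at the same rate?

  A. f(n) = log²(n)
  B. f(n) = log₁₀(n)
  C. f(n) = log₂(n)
B and C

Examining each function:
  A. log²(n) is O(log² n)
  B. log₁₀(n) is O(log n)
  C. log₂(n) is O(log n)

Functions B and C both have the same complexity class.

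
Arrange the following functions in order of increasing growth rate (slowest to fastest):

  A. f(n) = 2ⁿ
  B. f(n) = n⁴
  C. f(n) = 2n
C < B < A

Comparing growth rates:
C = 2n is O(n)
B = n⁴ is O(n⁴)
A = 2ⁿ is O(2ⁿ)

Therefore, the order from slowest to fastest is: C < B < A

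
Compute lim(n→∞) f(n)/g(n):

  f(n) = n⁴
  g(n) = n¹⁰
0

Since n⁴ (O(n⁴)) grows slower than n¹⁰ (O(n¹⁰)),
the ratio f(n)/g(n) → 0 as n → ∞.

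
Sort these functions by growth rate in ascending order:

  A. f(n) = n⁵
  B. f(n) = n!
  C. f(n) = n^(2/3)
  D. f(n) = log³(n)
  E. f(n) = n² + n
D < C < E < A < B

Comparing growth rates:
D = log³(n) is O(log³ n)
C = n^(2/3) is O(n^(2/3))
E = n² + n is O(n²)
A = n⁵ is O(n⁵)
B = n! is O(n!)

Therefore, the order from slowest to fastest is: D < C < E < A < B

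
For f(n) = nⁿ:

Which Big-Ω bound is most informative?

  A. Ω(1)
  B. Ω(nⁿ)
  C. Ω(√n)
B

f(n) = nⁿ is Ω(nⁿ).
All listed options are valid Big-Ω bounds (lower bounds),
but Ω(nⁿ) is the tightest (largest valid bound).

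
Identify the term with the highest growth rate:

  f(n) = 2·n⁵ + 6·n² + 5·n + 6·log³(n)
2·n⁵

Looking at each term:
  - 2·n⁵ is O(n⁵)
  - 6·n² is O(n²)
  - 5·n is O(n)
  - 6·log³(n) is O(log³ n)

The term 2·n⁵ (O(n⁵)) grows fastest and dominates all others.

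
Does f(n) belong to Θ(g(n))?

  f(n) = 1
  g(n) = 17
True

f(n) = 1 and g(n) = 17 are both O(1).
Since they have the same asymptotic growth rate, f(n) = Θ(g(n)) is true.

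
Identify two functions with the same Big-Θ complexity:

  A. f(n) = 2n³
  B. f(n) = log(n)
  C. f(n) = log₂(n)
B and C

Examining each function:
  A. 2n³ is O(n³)
  B. log(n) is O(log n)
  C. log₂(n) is O(log n)

Functions B and C both have the same complexity class.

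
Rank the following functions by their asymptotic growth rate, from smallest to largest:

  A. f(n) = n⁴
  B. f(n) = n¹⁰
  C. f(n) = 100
C < A < B

Comparing growth rates:
C = 100 is O(1)
A = n⁴ is O(n⁴)
B = n¹⁰ is O(n¹⁰)

Therefore, the order from slowest to fastest is: C < A < B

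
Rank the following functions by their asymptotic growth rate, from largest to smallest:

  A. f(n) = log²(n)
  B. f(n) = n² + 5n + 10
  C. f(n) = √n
B > C > A

Comparing growth rates:
B = n² + 5n + 10 is O(n²)
C = √n is O(√n)
A = log²(n) is O(log² n)

Therefore, the order from fastest to slowest is: B > C > A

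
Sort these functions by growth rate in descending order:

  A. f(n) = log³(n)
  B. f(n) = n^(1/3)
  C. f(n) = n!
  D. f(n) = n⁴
C > D > B > A

Comparing growth rates:
C = n! is O(n!)
D = n⁴ is O(n⁴)
B = n^(1/3) is O(n^(1/3))
A = log³(n) is O(log³ n)

Therefore, the order from fastest to slowest is: C > D > B > A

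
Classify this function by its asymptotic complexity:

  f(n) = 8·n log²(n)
O(n log² n)

The dominant term in 8·n log²(n) is 8·n log²(n), which is Θ(n log² n).
Constants are absorbed, so the tightest bound is O(n log² n).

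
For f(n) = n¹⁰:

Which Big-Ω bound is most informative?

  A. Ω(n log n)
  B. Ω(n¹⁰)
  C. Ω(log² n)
B

f(n) = n¹⁰ is Ω(n¹⁰).
All listed options are valid Big-Ω bounds (lower bounds),
but Ω(n¹⁰) is the tightest (largest valid bound).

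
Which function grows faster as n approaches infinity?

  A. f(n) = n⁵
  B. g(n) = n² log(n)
A

f(n) = n⁵ is O(n⁵), while g(n) = n² log(n) is O(n² log n).
Since O(n⁵) grows faster than O(n² log n), f(n) dominates.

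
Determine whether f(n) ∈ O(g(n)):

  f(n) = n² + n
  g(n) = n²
True

f(n) = n² + n and g(n) = n² are both O(n²).
Big-O permits equal growth rates (f ≤ c·g for some c), so f(n) = O(g(n)) is true.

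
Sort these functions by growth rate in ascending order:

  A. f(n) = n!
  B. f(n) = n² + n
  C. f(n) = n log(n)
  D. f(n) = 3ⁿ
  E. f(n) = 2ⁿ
C < B < E < D < A

Comparing growth rates:
C = n log(n) is O(n log n)
B = n² + n is O(n²)
E = 2ⁿ is O(2ⁿ)
D = 3ⁿ is O(3ⁿ)
A = n! is O(n!)

Therefore, the order from slowest to fastest is: C < B < E < D < A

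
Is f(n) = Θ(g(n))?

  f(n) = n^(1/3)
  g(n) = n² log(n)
False

f(n) = n^(1/3) is O(n^(1/3)), and g(n) = n² log(n) is O(n² log n).
Since they have different growth rates, f(n) = Θ(g(n)) is false.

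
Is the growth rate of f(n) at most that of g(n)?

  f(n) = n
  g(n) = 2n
True

f(n) = n and g(n) = 2n are both O(n).
Big-O permits equal growth rates (f ≤ c·g for some c), so f(n) = O(g(n)) is true.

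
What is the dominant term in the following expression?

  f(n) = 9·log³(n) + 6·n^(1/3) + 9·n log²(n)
9·n log²(n)

Looking at each term:
  - 9·log³(n) is O(log³ n)
  - 6·n^(1/3) is O(n^(1/3))
  - 9·n log²(n) is O(n log² n)

The term 9·n log²(n) (O(n log² n)) grows fastest and dominates all others.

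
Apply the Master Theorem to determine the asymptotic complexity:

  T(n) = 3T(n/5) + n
Θ(n)

Master Theorem: a = 3, b = 5, f(n) = n.
Compute the critical exponent d = log₅(3) = 0.683.
Compare f(n) = Θ(n) against n^d:
  k = 1 > d = 0.683, so f(n) = Ω(n^(d+ε)) — Case 3.
  Regularity: a·(n/b)^1/n^1 = a/b^1 = 3/5 < 1 ✓.
  The top-level work dominates: T(n) = Θ(f(n)) = Θ(n).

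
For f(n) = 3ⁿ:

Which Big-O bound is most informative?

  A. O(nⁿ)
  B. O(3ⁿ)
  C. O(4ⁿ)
B

f(n) = 3ⁿ is O(3ⁿ).
All listed options are valid Big-O bounds (upper bounds),
but O(3ⁿ) is the tightest (smallest valid bound).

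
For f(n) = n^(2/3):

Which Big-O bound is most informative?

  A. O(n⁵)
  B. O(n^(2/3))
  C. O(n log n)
B

f(n) = n^(2/3) is O(n^(2/3)).
All listed options are valid Big-O bounds (upper bounds),
but O(n^(2/3)) is the tightest (smallest valid bound).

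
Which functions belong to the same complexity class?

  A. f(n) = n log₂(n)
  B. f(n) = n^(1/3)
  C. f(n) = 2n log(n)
A and C

Examining each function:
  A. n log₂(n) is O(n log n)
  B. n^(1/3) is O(n^(1/3))
  C. 2n log(n) is O(n log n)

Functions A and C both have the same complexity class.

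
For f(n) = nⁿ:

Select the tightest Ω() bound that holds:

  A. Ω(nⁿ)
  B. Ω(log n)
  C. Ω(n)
A

f(n) = nⁿ is Ω(nⁿ).
All listed options are valid Big-Ω bounds (lower bounds),
but Ω(nⁿ) is the tightest (largest valid bound).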